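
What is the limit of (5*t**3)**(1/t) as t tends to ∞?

Base → ∞ and exponent → 0: an ∞^0 form.
Take logs: (1/t)·ln(5·t^3) = (ln 5 + 3·ln t)/t → 0.
So the limit is e^0 = 1.

1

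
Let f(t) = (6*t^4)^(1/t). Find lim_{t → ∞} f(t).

1

Base → ∞ and exponent → 0: an ∞^0 form.
Take logs: (1/t)·ln(6·t^4) = (ln 6 + 4·ln t)/t → 0.
So the limit is e^0 = 1.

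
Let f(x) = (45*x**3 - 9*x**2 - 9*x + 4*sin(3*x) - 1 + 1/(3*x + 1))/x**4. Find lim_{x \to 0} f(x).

81

Substitution gives 0/0; apply L'Hôpital's rule 4 times.
After differentiating numerator and denominator 4 times the quotient is (324*sin(3*x) + 1944/(3*x + 1)^5)/(24); at x = 0 this is 81.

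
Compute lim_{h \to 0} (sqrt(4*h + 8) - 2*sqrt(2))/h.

Substitution gives 0/0. Multiply numerator and denominator by the conjugate √(8 + 4h) + √8.
The numerator becomes (8 + 4h) − 8 = 4h, so the expression simplifies to 4/(√(8 + 4h) + √8).
Letting h → 0 gives 4/(2√8) = √(2)/2.

√(2)/2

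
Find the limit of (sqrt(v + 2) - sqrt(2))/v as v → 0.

√(2)/4

Substitution gives 0/0. Multiply numerator and denominator by the conjugate √(2 + v) + √2.
The numerator becomes (2 + v) − 2 = v, so the expression simplifies to 1/(√(2 + v) + √2).
Letting v → 0 gives 1/(2√2) = √(2)/4.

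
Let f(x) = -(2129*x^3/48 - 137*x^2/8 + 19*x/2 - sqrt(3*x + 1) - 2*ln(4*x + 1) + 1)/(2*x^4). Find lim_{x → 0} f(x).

Substitution gives 0/0; apply L'Hôpital's rule 4 times.
After differentiating numerator and denominator 4 times the quotient is (3072/(4*x + 1)^4 + 1215/(16*(3*x + 1)^(7/2)))/(-48); at x = 0 this is -16789/256.

-16789/256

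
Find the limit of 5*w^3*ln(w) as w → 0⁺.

0

This is a 0·(−∞) form. Rewrite as 5·ln(w) / w^(−3) and apply L'Hôpital:
the derivative quotient is 5·(1/w) / (−3·w^(−4)) = (-5/3)·w^3 → 0.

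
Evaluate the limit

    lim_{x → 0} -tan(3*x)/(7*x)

Substitution gives 0/0.
Since tan(u)/u → 1 as u → 0, tan(3x)/(3x) → 1 and the limit is 3/(-7) = -3/7.

-3/7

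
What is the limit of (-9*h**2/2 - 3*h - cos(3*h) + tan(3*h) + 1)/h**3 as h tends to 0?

Substitution gives 0/0; apply L'Hôpital's rule 3 times.
After differentiating numerator and denominator 3 times the quotient is (-27*sin(3*h) + 162*tan(3*h)^4 + 216*tan(3*h)^2 + 54)/(6); at h = 0 this is 9.

9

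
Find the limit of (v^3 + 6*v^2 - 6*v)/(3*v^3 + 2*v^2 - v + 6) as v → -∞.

1/3

Numerator and denominator both have degree 3.
Dividing every term by v^3, all lower-order terms vanish and the limit is the ratio of leading coefficients, 1/(3) = 1/3.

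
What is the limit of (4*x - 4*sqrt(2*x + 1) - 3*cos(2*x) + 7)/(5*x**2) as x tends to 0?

Substitution gives 0/0 (the numerator vanishes to order 2).
Expand each term to order x^2: the coefficient of x^2 in -4·√(1 + 2x) is 2 and in -3·cos(2x) is 6.
Lower-order terms cancel with the polynomial part, so the numerator is (8)·x^2 + o(x^2), and the limit is (8)/(5) = 8/5.

8/5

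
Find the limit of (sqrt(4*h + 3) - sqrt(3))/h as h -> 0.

2*√(3)/3

Substitution gives 0/0. Multiply numerator and denominator by the conjugate √(3 + 4h) + √3.
The numerator becomes (3 + 4h) − 3 = 4h, so the expression simplifies to 4/(√(3 + 4h) + √3).
Letting h → 0 gives 4/(2√3) = 2*√(3)/3.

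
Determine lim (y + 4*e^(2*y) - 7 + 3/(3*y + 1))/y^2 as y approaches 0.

Substitution gives 0/0; apply L'Hôpital's rule 2 times.
After differentiating numerator and denominator 2 times the quotient is (16*e^(2*y) + 54/(3*y + 1)^3)/(2); at y = 0 this is 35.

35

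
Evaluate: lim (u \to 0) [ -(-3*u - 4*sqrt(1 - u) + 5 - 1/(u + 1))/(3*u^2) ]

1/6

Substitution gives 0/0; apply L'Hôpital's rule 2 times.
After differentiating numerator and denominator 2 times the quotient is (-2/(u + 1)^3 + (1 - u)^(-3/2))/(-6); at u = 0 this is 1/6.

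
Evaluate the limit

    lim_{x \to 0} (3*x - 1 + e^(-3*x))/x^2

9/2

Direct substitution gives 0/0.
Apply L'Hôpital: lim (3 - 3*e^(-3*x))/(2*x), still 0/0.
After 2 applications of L'Hôpital's rule the quotient is (9*e^(-3*x))/(2); substituting x = 0 gives 9/2.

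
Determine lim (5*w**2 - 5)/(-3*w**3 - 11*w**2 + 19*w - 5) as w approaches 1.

-5/6

At w = 1 both the top and bottom vanish — a removable singularity. Factoring out (w - 1) from each leaves (5*w + 5)/(-3*w^2 - 14*w + 5), which at w = 1 equals -5/6.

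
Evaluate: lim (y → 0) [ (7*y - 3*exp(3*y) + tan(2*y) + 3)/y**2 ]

-27/2

Substitution gives 0/0 (the numerator vanishes to order 2).
Expand each term to order y^2: the coefficient of y^2 in -3·e^(3y) is -27/2 and in tan(2y) is 0.
Lower-order terms cancel with the polynomial part, so the numerator is (-27/2)·y^2 + o(y^2), and the limit is (-27/2)/(1) = -27/2.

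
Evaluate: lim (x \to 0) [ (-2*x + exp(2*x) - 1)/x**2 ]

Direct substitution gives 0/0.
Apply L'Hôpital: lim (2*e^(2*x) - 2)/(2*x), still 0/0.
After 2 applications of L'Hôpital's rule the quotient is (4*e^(2*x))/(2); substituting x = 0 gives 2.

2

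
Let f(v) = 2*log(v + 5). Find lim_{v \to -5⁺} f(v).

As v → -5⁺, v + 5 → 0⁺ and ln(v + 5) → −∞.
Multiplying by 2 gives -∞.

-∞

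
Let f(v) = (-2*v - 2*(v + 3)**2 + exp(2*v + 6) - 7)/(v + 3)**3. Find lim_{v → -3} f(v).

Direct substitution gives 0/0.
Apply L'Hôpital: lim (-4*v + 2*e^(2*v + 6) - 14)/(3*(v + 3)^2), still 0/0.
Apply L'Hôpital: lim (4*e^(2*v + 6) - 4)/(6*v + 18), still 0/0.
After 3 applications of L'Hôpital's rule the quotient is (8*e^(2*v + 6))/(6); substituting v = -3 gives 4/3.

4/3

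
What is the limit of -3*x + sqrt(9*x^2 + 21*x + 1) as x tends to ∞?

7/2

An ∞ − ∞ form. Rationalising with the conjugate, the difference becomes (21x + 1) / (√(9*x^2 + 21*x + 1) + 3x).
For large x the denominator behaves like 2·3x, so the quotient tends to 21/6 = 7/2.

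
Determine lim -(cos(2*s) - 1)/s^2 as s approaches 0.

Direct substitution gives 0/0.
Apply L'Hôpital: lim (-2*sin(2*s))/(-2*s), still 0/0.
After 2 applications of L'Hôpital's rule the quotient is (-4*cos(2*s))/(-2); substituting s = 0 gives 2.

2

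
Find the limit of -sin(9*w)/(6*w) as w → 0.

Substitution gives 0/0.
Write it as (9/(-6))·sin(9w)/(9w); since sin(u)/u → 1, the limit is -3/2.

-3/2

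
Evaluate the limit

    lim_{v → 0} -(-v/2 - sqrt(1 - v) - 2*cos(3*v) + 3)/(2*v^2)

-73/16

Substitution gives 0/0 (the numerator vanishes to order 2).
Expand each term to order v^2: the coefficient of v^2 in -2·cos(3v) is 9 and in −√(1 - v) is 1/8.
Lower-order terms cancel with the polynomial part, so the numerator is (73/8)·v^2 + o(v^2), and the limit is (73/8)/(-2) = -73/16.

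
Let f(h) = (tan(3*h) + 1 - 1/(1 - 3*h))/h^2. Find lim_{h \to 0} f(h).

-9

Substitution gives 0/0 (the numerator vanishes to order 2).
Expand each term to order h^2: the coefficient of h^2 in tan(3h) is 0 and in −1/(1 - 3h) is -9.
Lower-order terms cancel with the polynomial part, so the numerator is (-9)·h^2 + o(h^2), and the limit is (-9)/(1) = -9.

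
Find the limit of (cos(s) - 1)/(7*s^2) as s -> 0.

-1/14

Direct substitution gives 0/0.
Apply L'Hôpital: lim (-sin(s))/(14*s), still 0/0.
After 2 applications of L'Hôpital's rule the quotient is (-cos(s))/(14); substituting s = 0 gives -1/14.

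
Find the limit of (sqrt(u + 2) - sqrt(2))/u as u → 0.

√(2)/4

A 0/0 form; rationalise with √(2 + u) + √2. This collapses the numerator to u, leaving 1/(√(2 + u) + √2) → 1/(2√2) = √(2)/4.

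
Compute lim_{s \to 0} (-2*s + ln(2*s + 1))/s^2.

-2

Direct substitution gives 0/0.
Apply L'Hôpital: lim (-2 + 2/(2*s + 1))/(2*s), still 0/0.
After 2 applications of L'Hôpital's rule the quotient is (-4/(2*s + 1)^2)/(2); substituting s = 0 gives -2.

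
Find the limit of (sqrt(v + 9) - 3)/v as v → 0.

1/6

A 0/0 form; rationalise with √(9 + v) + √9. This collapses the numerator to v, leaving 1/(√(9 + v) + √9) → 1/(2√9) = 1/6.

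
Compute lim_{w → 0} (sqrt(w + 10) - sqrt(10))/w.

A 0/0 form; rationalise with √(10 + w) + √10. This collapses the numerator to w, leaving 1/(√(10 + w) + √10) → 1/(2√10) = √(10)/20.

√(10)/20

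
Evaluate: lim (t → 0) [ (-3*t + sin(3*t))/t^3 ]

-9/2

Direct substitution gives 0/0.
Apply L'Hôpital: lim (3*cos(3*t) - 3)/(3*t^2), still 0/0.
Apply L'Hôpital: lim (-9*sin(3*t))/(6*t), still 0/0.
After 3 applications of L'Hôpital's rule the quotient is (-27*cos(3*t))/(6); substituting t = 0 gives -9/2.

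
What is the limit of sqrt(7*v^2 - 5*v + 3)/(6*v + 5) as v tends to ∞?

√(7)/6

For large |v|, √(7*v^2 - 5*v + 3) ≈ √7·|v| and the denominator ≈ 6v.
Since v → +∞, |v| = v, giving √7/(6) = √(7)/6.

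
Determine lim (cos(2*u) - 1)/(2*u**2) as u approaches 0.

Direct substitution gives 0/0.
Apply L'Hôpital: lim (-2*sin(2*u))/(4*u), still 0/0.
After 2 applications of L'Hôpital's rule the quotient is (-4*cos(2*u))/(4); substituting u = 0 gives -1.

-1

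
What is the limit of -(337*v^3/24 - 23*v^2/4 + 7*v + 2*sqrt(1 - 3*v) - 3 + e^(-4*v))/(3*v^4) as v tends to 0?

-833/576

Substitution gives 0/0 (the numerator vanishes to order 4).
Expand each term to order v^4: the coefficient of v^4 in 2·√(1 - 3v) is -405/64 and in e^(-4v) is 32/3.
Lower-order terms cancel with the polynomial part, so the numerator is (833/192)·v^4 + o(v^4), and the limit is (833/192)/(-3) = -833/576.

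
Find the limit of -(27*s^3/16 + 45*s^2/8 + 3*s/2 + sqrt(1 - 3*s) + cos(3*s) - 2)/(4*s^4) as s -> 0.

Substitution gives 0/0; apply L'Hôpital's rule 4 times.
After differentiating numerator and denominator 4 times the quotient is (81*cos(3*s) - 1215/(16*(1 - 3*s)^(7/2)))/(-96); at s = 0 this is -27/512.

-27/512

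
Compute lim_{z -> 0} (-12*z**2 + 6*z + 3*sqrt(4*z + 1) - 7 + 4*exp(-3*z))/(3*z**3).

Substitution gives 0/0; apply L'Hôpital's rule 3 times.
After differentiating numerator and denominator 3 times the quotient is (-108*e^(-3*z) + 72/(4*z + 1)^(5/2))/(18); at z = 0 this is -2.

-2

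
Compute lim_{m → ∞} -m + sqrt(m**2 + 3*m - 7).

An ∞ − ∞ form. Rationalising with the conjugate, the difference becomes (3m - 7) / (√(m^2 + 3*m - 7) + m).
For large m the denominator behaves like 2·m, so the quotient tends to 3/2 = 3/2.

3/2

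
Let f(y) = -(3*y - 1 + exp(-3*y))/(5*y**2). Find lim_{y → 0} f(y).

Direct substitution gives 0/0.
Apply L'Hôpital: lim (3 - 3*e^(-3*y))/(-10*y), still 0/0.
After 2 applications of L'Hôpital's rule the quotient is (9*e^(-3*y))/(-10); substituting y = 0 gives -9/10.

-9/10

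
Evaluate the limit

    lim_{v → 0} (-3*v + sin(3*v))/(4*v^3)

-9/8

Direct substitution gives 0/0.
Apply L'Hôpital: lim (3*cos(3*v) - 3)/(12*v^2), still 0/0.
Apply L'Hôpital: lim (-9*sin(3*v))/(24*v), still 0/0.
After 3 applications of L'Hôpital's rule the quotient is (-27*cos(3*v))/(24); substituting v = 0 gives -9/8.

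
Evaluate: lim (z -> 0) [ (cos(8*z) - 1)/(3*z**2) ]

-32/3

Direct substitution gives 0/0.
Apply L'Hôpital: lim (-8*sin(8*z))/(6*z), still 0/0.
After 2 applications of L'Hôpital's rule the quotient is (-64*cos(8*z))/(6); substituting z = 0 gives -32/3.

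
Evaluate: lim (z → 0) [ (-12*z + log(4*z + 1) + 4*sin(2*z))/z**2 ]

-8

Substitution gives 0/0; apply L'Hôpital's rule 2 times.
After differentiating numerator and denominator 2 times the quotient is (-16*sin(2*z) - 16/(4*z + 1)^2)/(2); at z = 0 this is -8.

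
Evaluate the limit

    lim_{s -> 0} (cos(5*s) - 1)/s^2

Direct substitution gives 0/0.
Apply L'Hôpital: lim (-5*sin(5*s))/(2*s), still 0/0.
After 2 applications of L'Hôpital's rule the quotient is (-25*cos(5*s))/(2); substituting s = 0 gives -25/2.

-25/2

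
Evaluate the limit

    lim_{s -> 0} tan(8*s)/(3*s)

Substitution gives 0/0.
Since tan(u)/u → 1 as u → 0, tan(8s)/(8s) → 1 and the limit is 8/3.

8/3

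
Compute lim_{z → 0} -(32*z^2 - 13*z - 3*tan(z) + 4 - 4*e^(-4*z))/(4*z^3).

Substitution gives 0/0; apply L'Hôpital's rule 3 times.
After differentiating numerator and denominator 3 times the quotient is (12/cos(z)^2 - 18/cos(z)^4 + 256*e^(-4*z))/(-24); at z = 0 this is -125/12.

-125/12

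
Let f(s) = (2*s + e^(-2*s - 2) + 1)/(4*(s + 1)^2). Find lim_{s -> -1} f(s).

1/2

Direct substitution gives 0/0.
Apply L'Hôpital: lim (2 - 2*e^(-2*s - 2))/(8*s + 8), still 0/0.
After 2 applications of L'Hôpital's rule the quotient is (4*e^(-2*s - 2))/(8); substituting s = -1 gives 1/2.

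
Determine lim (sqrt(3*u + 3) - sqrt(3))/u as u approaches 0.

A 0/0 form; rationalise with √(3 + 3u) + √3. This collapses the numerator to 3u, leaving 3/(√(3 + 3u) + √3) → 3/(2√3) = √(3)/2.

√(3)/2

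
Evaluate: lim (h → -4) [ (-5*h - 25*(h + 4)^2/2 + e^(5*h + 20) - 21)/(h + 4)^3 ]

Direct substitution gives 0/0.
Apply L'Hôpital: lim (-25*h + 5*e^(5*h + 20) - 105)/(3*(h + 4)^2), still 0/0.
Apply L'Hôpital: lim (25*e^(5*h + 20) - 25)/(6*h + 24), still 0/0.
After 3 applications of L'Hôpital's rule the quotient is (125*e^(5*h + 20))/(6); substituting h = -4 gives 125/6.

125/6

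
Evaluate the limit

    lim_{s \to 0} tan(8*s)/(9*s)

8/9

Substitution gives 0/0.
Since tan(u)/u → 1 as u → 0, tan(8s)/(8s) → 1 and the limit is 8/9.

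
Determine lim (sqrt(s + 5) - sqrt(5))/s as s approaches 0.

√(5)/10

A 0/0 form; rationalise with √(5 + s) + √5. This collapses the numerator to s, leaving 1/(√(5 + s) + √5) → 1/(2√5) = √(5)/10.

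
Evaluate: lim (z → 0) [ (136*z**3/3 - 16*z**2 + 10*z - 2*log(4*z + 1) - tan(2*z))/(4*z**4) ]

32

Substitution gives 0/0 (the numerator vanishes to order 4).
Expand each term to order z^4: the coefficient of z^4 in −tan(2z) is 0 and in -2·ln(1 + 4z) is 128.
Lower-order terms cancel with the polynomial part, so the numerator is (128)·z^4 + o(z^4), and the limit is (128)/(4) = 32.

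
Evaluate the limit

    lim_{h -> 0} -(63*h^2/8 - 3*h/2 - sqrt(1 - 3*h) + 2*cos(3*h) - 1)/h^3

Substitution gives 0/0; apply L'Hôpital's rule 3 times.
After differentiating numerator and denominator 3 times the quotient is (54*sin(3*h) + 81/(8*(1 - 3*h)^(5/2)))/(-6); at h = 0 this is -27/16.

-27/16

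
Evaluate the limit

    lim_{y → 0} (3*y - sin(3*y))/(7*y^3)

9/14

Direct substitution gives 0/0.
Apply L'Hôpital: lim (3 - 3*cos(3*y))/(21*y^2), still 0/0.
Apply L'Hôpital: lim (9*sin(3*y))/(42*y), still 0/0.
After 3 applications of L'Hôpital's rule the quotient is (27*cos(3*y))/(42); substituting y = 0 gives 9/14.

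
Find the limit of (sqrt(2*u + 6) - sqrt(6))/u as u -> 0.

A 0/0 form; rationalise with √(6 + 2u) + √6. This collapses the numerator to 2u, leaving 2/(√(6 + 2u) + √6) → 2/(2√6) = √(6)/6.

√(6)/6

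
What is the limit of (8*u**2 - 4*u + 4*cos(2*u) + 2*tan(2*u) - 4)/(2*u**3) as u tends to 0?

8/3

Substitution gives 0/0 (the numerator vanishes to order 3).
Expand each term to order u^3: the coefficient of u^3 in 2·tan(2u) is 16/3 and in 4·cos(2u) is 0.
Lower-order terms cancel with the polynomial part, so the numerator is (16/3)·u^3 + o(u^3), and the limit is (16/3)/(2) = 8/3.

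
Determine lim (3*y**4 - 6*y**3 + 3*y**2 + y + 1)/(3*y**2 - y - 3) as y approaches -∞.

∞

The numerator has higher degree (4 > 2); the quotient behaves like (3/(3))·y^2 for large |y|.
As y → −∞ this diverges to ∞.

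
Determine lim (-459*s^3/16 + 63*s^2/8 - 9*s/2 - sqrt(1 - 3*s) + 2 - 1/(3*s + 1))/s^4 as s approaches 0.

Substitution gives 0/0; apply L'Hôpital's rule 4 times.
After differentiating numerator and denominator 4 times the quotient is (-1944/(3*s + 1)^5 + 1215/(16*(1 - 3*s)^(7/2)))/(24); at s = 0 this is -9963/128.

-9963/128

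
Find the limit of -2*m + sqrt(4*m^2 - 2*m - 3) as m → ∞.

-1/2

An ∞ − ∞ form. Rationalising with the conjugate, the difference becomes (-2m - 3) / (√(4*m^2 - 2*m - 3) + 2m).
For large m the denominator behaves like 2·2m, so the quotient tends to -2/4 = -1/2.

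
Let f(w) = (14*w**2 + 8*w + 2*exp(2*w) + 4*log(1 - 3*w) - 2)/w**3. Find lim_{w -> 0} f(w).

-100/3

Substitution gives 0/0 (the numerator vanishes to order 3).
Expand each term to order w^3: the coefficient of w^3 in 2·e^(2w) is 8/3 and in 4·ln(1 - 3w) is -36.
Lower-order terms cancel with the polynomial part, so the numerator is (-100/3)·w^3 + o(w^3), and the limit is (-100/3)/(1) = -100/3.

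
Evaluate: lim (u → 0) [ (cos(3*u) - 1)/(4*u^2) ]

Direct substitution gives 0/0.
Apply L'Hôpital: lim (-3*sin(3*u))/(8*u), still 0/0.
After 2 applications of L'Hôpital's rule the quotient is (-9*cos(3*u))/(8); substituting u = 0 gives -9/8.

-9/8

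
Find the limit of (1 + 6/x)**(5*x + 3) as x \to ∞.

e^(30)

The base → 1 and the exponent → ∞: a 1^∞ form.
Take logarithms: (5x + 3)·ln(1 + 6/x). Since ln(1+u) ~ u for small u, this behaves like (5x)·(6/x) → 30.
So the limit is e^(30).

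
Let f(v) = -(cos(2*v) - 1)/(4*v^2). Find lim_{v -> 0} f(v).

Direct substitution gives 0/0.
Apply L'Hôpital: lim (-2*sin(2*v))/(-8*v), still 0/0.
After 2 applications of L'Hôpital's rule the quotient is (-4*cos(2*v))/(-8); substituting v = 0 gives 1/2.

1/2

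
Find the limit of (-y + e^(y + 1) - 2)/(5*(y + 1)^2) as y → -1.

Direct substitution gives 0/0.
Apply L'Hôpital: lim (e^(y + 1) - 1)/(10*y + 10), still 0/0.
After 2 applications of L'Hôpital's rule the quotient is (e^(y + 1))/(10); substituting y = -1 gives 1/10.

1/10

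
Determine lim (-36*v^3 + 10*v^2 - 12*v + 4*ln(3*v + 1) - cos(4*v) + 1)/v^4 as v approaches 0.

-275/3

Substitution gives 0/0; apply L'Hôpital's rule 4 times.
After differentiating numerator and denominator 4 times the quotient is (-256*cos(4*v) - 1944/(3*v + 1)^4)/(24); at v = 0 this is -275/3.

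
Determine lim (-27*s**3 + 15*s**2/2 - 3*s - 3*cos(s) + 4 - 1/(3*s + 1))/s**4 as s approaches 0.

-649/8

Substitution gives 0/0 (the numerator vanishes to order 4).
Expand each term to order s^4: the coefficient of s^4 in −1/(1 + 3s) is -81 and in -3·cos(s) is -1/8.
Lower-order terms cancel with the polynomial part, so the numerator is (-649/8)·s^4 + o(s^4), and the limit is (-649/8)/(1) = -649/8.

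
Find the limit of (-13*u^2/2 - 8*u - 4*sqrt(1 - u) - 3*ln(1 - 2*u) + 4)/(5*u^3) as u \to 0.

Substitution gives 0/0; apply L'Hôpital's rule 3 times.
After differentiating numerator and denominator 3 times the quotient is (-48/(2*u - 1)^3 + 3/(2*(1 - u)^(5/2)))/(30); at u = 0 this is 33/20.

33/20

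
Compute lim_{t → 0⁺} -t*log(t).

This is a 0·(−∞) form. Rewrite as -1·ln(t) / t^(−1) and apply L'Hôpital:
the derivative quotient is -1·(1/t) / (−1·t^(−2)) = (1/1)·t^1 → 0.

0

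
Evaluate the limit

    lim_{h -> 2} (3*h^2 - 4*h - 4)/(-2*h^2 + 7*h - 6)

Direct substitution gives 0/0, so factor. Both numerator and denominator have (h - 2) as a factor.
After cancelling, the expression reduces to (3*h + 2)/(3 - 2*h).
Substituting h = 2 gives -8.

-8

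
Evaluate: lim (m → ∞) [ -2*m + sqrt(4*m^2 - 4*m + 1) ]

-1

This has the form ∞ − ∞. Multiply and divide by the conjugate √(4*m^2 - 4*m + 1) + 2m.
That gives (-4m + 1) / (√(4*m^2 - 4*m + 1) + 2m).
Divide numerator and denominator by m: the limit is -4/(2·2) = -1.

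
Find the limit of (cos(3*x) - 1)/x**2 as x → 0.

Direct substitution gives 0/0.
Apply L'Hôpital: lim (-3*sin(3*x))/(2*x), still 0/0.
After 2 applications of L'Hôpital's rule the quotient is (-9*cos(3*x))/(2); substituting x = 0 gives -9/2.

-9/2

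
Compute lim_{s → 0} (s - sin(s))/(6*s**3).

Direct substitution gives 0/0.
Apply L'Hôpital: lim (1 - cos(s))/(18*s^2), still 0/0.
Apply L'Hôpital: lim (sin(s))/(36*s), still 0/0.
After 3 applications of L'Hôpital's rule the quotient is (cos(s))/(36); substituting s = 0 gives 1/36.

1/36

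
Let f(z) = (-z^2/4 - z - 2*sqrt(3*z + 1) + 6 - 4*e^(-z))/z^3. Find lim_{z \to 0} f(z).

-65/24

Substitution gives 0/0; apply L'Hôpital's rule 3 times.
After differentiating numerator and denominator 3 times the quotient is (4*e^(-z) - 81/(4*(3*z + 1)^(5/2)))/(6); at z = 0 this is -65/24.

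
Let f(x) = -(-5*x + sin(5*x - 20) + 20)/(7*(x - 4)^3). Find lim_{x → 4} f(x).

Direct substitution gives 0/0.
Apply L'Hôpital: lim (5*cos(5*x - 20) - 5)/(-21*(x - 4)^2), still 0/0.
Apply L'Hôpital: lim (-25*sin(5*x - 20))/(168 - 42*x), still 0/0.
After 3 applications of L'Hôpital's rule the quotient is (-125*cos(5*x - 20))/(-42); substituting x = 4 gives 125/42.

125/42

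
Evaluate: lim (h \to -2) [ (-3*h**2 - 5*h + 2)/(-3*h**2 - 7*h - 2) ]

Since h = -2 makes numerator and denominator zero, (h + 2) divides both.
Cancelling it gives (1 - 3*h)/(-3*h - 1); now plug in h = -2 to get 7/5.

7/5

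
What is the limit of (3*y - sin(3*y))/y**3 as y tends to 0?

Direct substitution gives 0/0.
Apply L'Hôpital: lim (3 - 3*cos(3*y))/(3*y^2), still 0/0.
Apply L'Hôpital: lim (9*sin(3*y))/(6*y), still 0/0.
After 3 applications of L'Hôpital's rule the quotient is (27*cos(3*y))/(6); substituting y = 0 gives 9/2.

9/2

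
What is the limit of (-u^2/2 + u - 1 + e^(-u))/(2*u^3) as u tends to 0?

Direct substitution gives 0/0.
Apply L'Hôpital: lim (-u + 1 - e^(-u))/(6*u^2), still 0/0.
Apply L'Hôpital: lim (-1 + e^(-u))/(12*u), still 0/0.
After 3 applications of L'Hôpital's rule the quotient is (-e^(-u))/(12); substituting u = 0 gives -1/12.

-1/12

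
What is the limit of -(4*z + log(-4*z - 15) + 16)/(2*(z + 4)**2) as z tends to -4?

Direct substitution gives 0/0.
Apply L'Hôpital: lim (4 - 4/(-4*z - 15))/(-4*z - 16), still 0/0.
After 2 applications of L'Hôpital's rule the quotient is (-16/(-4*z - 15)^2)/(-4); substituting z = -4 gives 4.

4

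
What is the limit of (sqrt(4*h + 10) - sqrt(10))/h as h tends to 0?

√(10)/5

A 0/0 form; rationalise with √(10 + 4h) + √10. This collapses the numerator to 4h, leaving 4/(√(10 + 4h) + √10) → 4/(2√10) = √(10)/5.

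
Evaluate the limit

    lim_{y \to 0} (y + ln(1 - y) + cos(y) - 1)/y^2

Substitution gives 0/0; apply L'Hôpital's rule 2 times.
After differentiating numerator and denominator 2 times the quotient is (-cos(y) - 1/(y - 1)^2)/(2); at y = 0 this is -1.

-1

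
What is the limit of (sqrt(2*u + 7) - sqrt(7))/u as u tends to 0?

Substitution gives 0/0. Multiply numerator and denominator by the conjugate √(7 + 2u) + √7.
The numerator becomes (7 + 2u) − 7 = 2u, so the expression simplifies to 2/(√(7 + 2u) + √7).
Letting u → 0 gives 2/(2√7) = √(7)/7.

√(7)/7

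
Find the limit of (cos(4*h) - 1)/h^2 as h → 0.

Direct substitution gives 0/0.
Apply L'Hôpital: lim (-4*sin(4*h))/(2*h), still 0/0.
After 2 applications of L'Hôpital's rule the quotient is (-16*cos(4*h))/(2); substituting h = 0 gives -8.

-8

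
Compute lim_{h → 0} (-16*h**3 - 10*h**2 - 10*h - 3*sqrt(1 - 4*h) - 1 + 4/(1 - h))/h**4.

34

Substitution gives 0/0; apply L'Hôpital's rule 4 times.
After differentiating numerator and denominator 4 times the quotient is (-96/(h - 1)^5 + 720/(1 - 4*h)^(7/2))/(24); at h = 0 this is 34.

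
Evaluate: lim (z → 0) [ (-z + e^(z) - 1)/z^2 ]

1/2

Direct substitution gives 0/0.
Apply L'Hôpital: lim (e^(z) - 1)/(2*z), still 0/0.
After 2 applications of L'Hôpital's rule the quotient is (e^(z))/(2); substituting z = 0 gives 1/2.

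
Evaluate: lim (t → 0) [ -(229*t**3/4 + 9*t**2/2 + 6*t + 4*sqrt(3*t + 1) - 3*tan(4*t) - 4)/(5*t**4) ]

Substitution gives 0/0 (the numerator vanishes to order 4).
Expand each term to order t^4: the coefficient of t^4 in -3·tan(4t) is 0 and in 4·√(1 + 3t) is -405/32.
Lower-order terms cancel with the polynomial part, so the numerator is (-405/32)·t^4 + o(t^4), and the limit is (-405/32)/(-5) = 81/32.

81/32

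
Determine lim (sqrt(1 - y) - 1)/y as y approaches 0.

A 0/0 form; rationalise with √(1 - y) + √1. This collapses the numerator to -y, leaving -1/(√(1 - y) + √1) → -1/(2√1) = -1/2.

-1/2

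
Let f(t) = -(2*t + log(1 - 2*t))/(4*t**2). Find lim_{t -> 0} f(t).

Direct substitution gives 0/0.
Apply L'Hôpital: lim (2 - 2/(1 - 2*t))/(-8*t), still 0/0.
After 2 applications of L'Hôpital's rule the quotient is (-4/(1 - 2*t)^2)/(-8); substituting t = 0 gives 1/2.

1/2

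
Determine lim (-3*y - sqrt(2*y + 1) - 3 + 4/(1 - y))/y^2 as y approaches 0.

Substitution gives 0/0; apply L'Hôpital's rule 2 times.
After differentiating numerator and denominator 2 times the quotient is ((2*y + 1)^(-3/2) - 8/(y - 1)^3)/(2); at y = 0 this is 9/2.

9/2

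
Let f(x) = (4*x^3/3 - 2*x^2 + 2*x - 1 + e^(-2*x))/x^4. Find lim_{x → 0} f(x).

Direct substitution gives 0/0.
Apply L'Hôpital: lim (4*x^2 - 4*x + 2 - 2*e^(-2*x))/(4*x^3), still 0/0.
Apply L'Hôpital: lim (8*x - 4 + 4*e^(-2*x))/(12*x^2), still 0/0.
Apply L'Hôpital: lim (8 - 8*e^(-2*x))/(24*x), still 0/0.
After 4 applications of L'Hôpital's rule the quotient is (16*e^(-2*x))/(24); substituting x = 0 gives 2/3.

2/3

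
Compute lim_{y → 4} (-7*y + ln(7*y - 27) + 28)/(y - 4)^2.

Direct substitution gives 0/0.
Apply L'Hôpital: lim (-7 + 7/(7*y - 27))/(2*y - 8), still 0/0.
After 2 applications of L'Hôpital's rule the quotient is (-49/(7*y - 27)^2)/(2); substituting y = 4 gives -49/2.

-49/2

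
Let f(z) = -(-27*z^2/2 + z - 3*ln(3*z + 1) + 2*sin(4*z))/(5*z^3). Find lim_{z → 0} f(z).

Substitution gives 0/0; apply L'Hôpital's rule 3 times.
After differentiating numerator and denominator 3 times the quotient is (-128*cos(4*z) - 162/(3*z + 1)^3)/(-30); at z = 0 this is 29/3.

29/3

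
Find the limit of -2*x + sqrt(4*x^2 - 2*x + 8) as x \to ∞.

This has the form ∞ − ∞. Multiply and divide by the conjugate √(4*x^2 - 2*x + 8) + 2x.
That gives (-2x + 8) / (√(4*x^2 - 2*x + 8) + 2x).
Divide numerator and denominator by x: the limit is -2/(2·2) = -1/2.

-1/2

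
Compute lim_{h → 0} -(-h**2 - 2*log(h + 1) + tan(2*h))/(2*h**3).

-1

Substitution gives 0/0 (the numerator vanishes to order 3).
Expand each term to order h^3: the coefficient of h^3 in -2·ln(1 + h) is -2/3 and in tan(2h) is 8/3.
Lower-order terms cancel with the polynomial part, so the numerator is (2)·h^3 + o(h^3), and the limit is (2)/(-2) = -1.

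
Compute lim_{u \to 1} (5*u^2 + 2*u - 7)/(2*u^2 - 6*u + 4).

-6

Direct substitution gives 0/0, so factor. Both numerator and denominator have (u - 1) as a factor.
After cancelling, the expression reduces to (5*u + 7)/(2*u - 4).
Substituting u = 1 gives -6.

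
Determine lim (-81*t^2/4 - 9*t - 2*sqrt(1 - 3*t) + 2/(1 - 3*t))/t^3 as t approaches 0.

459/8

Substitution gives 0/0; apply L'Hôpital's rule 3 times.
After differentiating numerator and denominator 3 times the quotient is (324/(1 - 3*t)^4 + 81*(3*t - 1)^4/(4*(1 - 3*t)^(13/2)))/(6); at t = 0 this is 459/8.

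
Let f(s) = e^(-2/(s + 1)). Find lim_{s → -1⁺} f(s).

As s → -1⁺, -2/(s + 1) → −∞, so e^(-2/(s + 1)) → 0.

0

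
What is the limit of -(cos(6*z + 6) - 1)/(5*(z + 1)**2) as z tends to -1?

Direct substitution gives 0/0.
Apply L'Hôpital: lim (-6*sin(6*z + 6))/(-10*z - 10), still 0/0.
After 2 applications of L'Hôpital's rule the quotient is (-36*cos(6*z + 6))/(-10); substituting z = -1 gives 18/5.

18/5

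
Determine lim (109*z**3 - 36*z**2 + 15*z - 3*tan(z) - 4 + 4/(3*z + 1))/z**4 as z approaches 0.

Substitution gives 0/0 (the numerator vanishes to order 4).
Expand each term to order z^4: the coefficient of z^4 in 4·1/(1 + 3z) is 324 and in -3·tan(z) is 0.
Lower-order terms cancel with the polynomial part, so the numerator is (324)·z^4 + o(z^4), and the limit is (324)/(1) = 324.

324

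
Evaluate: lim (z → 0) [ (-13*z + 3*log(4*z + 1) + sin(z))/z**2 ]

-24

Substitution gives 0/0 (the numerator vanishes to order 2).
Expand each term to order z^2: the coefficient of z^2 in 3·ln(1 + 4z) is -24 and in sin(z) is 0.
Lower-order terms cancel with the polynomial part, so the numerator is (-24)·z^2 + o(z^2), and the limit is (-24)/(1) = -24.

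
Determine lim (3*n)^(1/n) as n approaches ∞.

1

Base → ∞ and exponent → 0: an ∞^0 form.
Take logs: (1/n)·ln(3·n^1) = (ln 3 + 1·ln n)/n → 0.
So the limit is e^0 = 1.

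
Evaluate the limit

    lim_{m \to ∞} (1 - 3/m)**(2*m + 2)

e^(-6)

Write it as [(1 - 3/m)^m]^(2) · (1 - 3/m)^(2). The bracketed term tends to e^(-3) and the second factor to 1, so the limit is e^(-6).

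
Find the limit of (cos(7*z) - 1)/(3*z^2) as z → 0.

-49/6

Direct substitution gives 0/0.
Apply L'Hôpital: lim (-7*sin(7*z))/(6*z), still 0/0.
After 2 applications of L'Hôpital's rule the quotient is (-49*cos(7*z))/(6); substituting z = 0 gives -49/6.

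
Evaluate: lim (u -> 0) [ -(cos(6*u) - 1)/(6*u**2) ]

3

Direct substitution gives 0/0.
Apply L'Hôpital: lim (-6*sin(6*u))/(-12*u), still 0/0.
After 2 applications of L'Hôpital's rule the quotient is (-36*cos(6*u))/(-12); substituting u = 0 gives 3.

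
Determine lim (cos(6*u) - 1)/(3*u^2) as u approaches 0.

Direct substitution gives 0/0.
Apply L'Hôpital: lim (-6*sin(6*u))/(6*u), still 0/0.
After 2 applications of L'Hôpital's rule the quotient is (-36*cos(6*u))/(6); substituting u = 0 gives -6.

-6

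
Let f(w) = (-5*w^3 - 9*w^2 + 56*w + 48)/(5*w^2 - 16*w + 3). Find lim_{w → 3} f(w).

Direct substitution gives 0/0, so factor. Both numerator and denominator have (w - 3) as a factor.
After cancelling, the expression reduces to (-5*w^2 - 24*w - 16)/(5*w - 1).
Substituting w = 3 gives -19/2.

-19/2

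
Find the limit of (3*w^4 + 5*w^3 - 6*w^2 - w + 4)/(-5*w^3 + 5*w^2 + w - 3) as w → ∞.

-∞

The numerator has higher degree (4 > 3); the quotient behaves like (3/(-5))·w^1 for large |w|.
As w → +∞ this diverges to -∞.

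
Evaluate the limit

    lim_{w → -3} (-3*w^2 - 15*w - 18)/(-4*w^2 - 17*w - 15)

Since w = -3 makes numerator and denominator zero, (w + 3) divides both.
Cancelling it gives (-3*w - 6)/(-4*w - 5); now plug in w = -3 to get 3/7.

3/7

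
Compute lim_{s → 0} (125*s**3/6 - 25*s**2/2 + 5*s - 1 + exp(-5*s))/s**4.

Direct substitution gives 0/0.
Apply L'Hôpital: lim (125*s^2/2 - 25*s + 5 - 5*e^(-5*s))/(4*s^3), still 0/0.
Apply L'Hôpital: lim (125*s - 25 + 25*e^(-5*s))/(12*s^2), still 0/0.
Apply L'Hôpital: lim (125 - 125*e^(-5*s))/(24*s), still 0/0.
After 4 applications of L'Hôpital's rule the quotient is (625*e^(-5*s))/(24); substituting s = 0 gives 625/24.

625/24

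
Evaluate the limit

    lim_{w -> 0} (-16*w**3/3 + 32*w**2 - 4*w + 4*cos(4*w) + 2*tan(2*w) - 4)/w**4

Substitution gives 0/0 (the numerator vanishes to order 4).
Expand each term to order w^4: the coefficient of w^4 in 4·cos(4w) is 128/3 and in 2·tan(2w) is 0.
Lower-order terms cancel with the polynomial part, so the numerator is (128/3)·w^4 + o(w^4), and the limit is (128/3)/(1) = 128/3.

128/3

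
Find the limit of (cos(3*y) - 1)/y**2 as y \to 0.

Direct substitution gives 0/0.
Apply L'Hôpital: lim (-3*sin(3*y))/(2*y), still 0/0.
After 2 applications of L'Hôpital's rule the quotient is (-9*cos(3*y))/(2); substituting y = 0 gives -9/2.

-9/2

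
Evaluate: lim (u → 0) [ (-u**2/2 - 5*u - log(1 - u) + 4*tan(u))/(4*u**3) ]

5/12

Substitution gives 0/0; apply L'Hôpital's rule 3 times.
After differentiating numerator and denominator 3 times the quotient is (24*tan(u)^2/cos(u)^2 + 8/cos(u)^2 - 2/(u - 1)^3)/(24); at u = 0 this is 5/12.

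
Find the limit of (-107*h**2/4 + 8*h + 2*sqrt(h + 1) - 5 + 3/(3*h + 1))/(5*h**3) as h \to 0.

Substitution gives 0/0 (the numerator vanishes to order 3).
Expand each term to order h^3: the coefficient of h^3 in 3·1/(1 + 3h) is -81 and in 2·√(1 + h) is 1/8.
Lower-order terms cancel with the polynomial part, so the numerator is (-647/8)·h^3 + o(h^3), and the limit is (-647/8)/(5) = -647/40.

-647/40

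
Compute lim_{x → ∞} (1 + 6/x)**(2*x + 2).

The base → 1 and the exponent → ∞: a 1^∞ form.
Take logarithms: (2x + 2)·ln(1 + 6/x). Since ln(1+u) ~ u for small u, this behaves like (2x)·(6/x) → 12.
So the limit is e^(12).

e^(12)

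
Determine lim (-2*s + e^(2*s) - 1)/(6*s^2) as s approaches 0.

1/3

Direct substitution gives 0/0.
Apply L'Hôpital: lim (2*e^(2*s) - 2)/(12*s), still 0/0.
After 2 applications of L'Hôpital's rule the quotient is (4*e^(2*s))/(12); substituting s = 0 gives 1/3.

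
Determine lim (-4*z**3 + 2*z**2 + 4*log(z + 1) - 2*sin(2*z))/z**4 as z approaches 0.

Substitution gives 0/0 (the numerator vanishes to order 4).
Expand each term to order z^4: the coefficient of z^4 in 4·ln(1 + z) is -1 and in -2·sin(2z) is 0.
Lower-order terms cancel with the polynomial part, so the numerator is (-1)·z^4 + o(z^4), and the limit is (-1)/(1) = -1.

-1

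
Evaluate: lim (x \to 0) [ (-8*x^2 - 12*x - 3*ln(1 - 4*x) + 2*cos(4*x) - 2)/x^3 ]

64

Substitution gives 0/0 (the numerator vanishes to order 3).
Expand each term to order x^3: the coefficient of x^3 in -3·ln(1 - 4x) is 64 and in 2·cos(4x) is 0.
Lower-order terms cancel with the polynomial part, so the numerator is (64)·x^3 + o(x^3), and the limit is (64)/(1) = 64.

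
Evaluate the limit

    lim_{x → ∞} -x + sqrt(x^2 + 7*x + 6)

7/2

An ∞ − ∞ form. Rationalising with the conjugate, the difference becomes (7x + 6) / (√(x^2 + 7*x + 6) + x).
For large x the denominator behaves like 2·x, so the quotient tends to 7/2 = 7/2.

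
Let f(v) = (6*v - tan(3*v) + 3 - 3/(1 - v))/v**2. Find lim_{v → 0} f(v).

-3

Substitution gives 0/0 (the numerator vanishes to order 2).
Expand each term to order v^2: the coefficient of v^2 in −tan(3v) is 0 and in -3·1/(1 - v) is -3.
Lower-order terms cancel with the polynomial part, so the numerator is (-3)·v^2 + o(v^2), and the limit is (-3)/(1) = -3.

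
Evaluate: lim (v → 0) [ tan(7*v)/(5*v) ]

Substitution gives 0/0.
Since tan(u)/u → 1 as u → 0, tan(7v)/(7v) → 1 and the limit is 7/5.

7/5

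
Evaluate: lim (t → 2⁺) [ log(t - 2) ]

As t → 2⁺, t - 2 → 0⁺ and ln(t - 2) → −∞.
Multiplying by 1 gives -∞.

-∞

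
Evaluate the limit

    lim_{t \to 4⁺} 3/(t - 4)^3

As t → 4⁺, (t - 4) → 0⁺, so (t - 4)^3 → 0⁺ and 3/(t - 4)^3 → ∞.

∞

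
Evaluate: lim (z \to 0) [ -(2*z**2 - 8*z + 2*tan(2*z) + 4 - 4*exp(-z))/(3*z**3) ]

-2

Substitution gives 0/0 (the numerator vanishes to order 3).
Expand each term to order z^3: the coefficient of z^3 in 2·tan(2z) is 16/3 and in -4·e^(-z) is 2/3.
Lower-order terms cancel with the polynomial part, so the numerator is (6)·z^3 + o(z^3), and the limit is (6)/(-3) = -2.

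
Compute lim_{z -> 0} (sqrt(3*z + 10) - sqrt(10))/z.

3*√(10)/20

A 0/0 form; rationalise with √(10 + 3z) + √10. This collapses the numerator to 3z, leaving 3/(√(10 + 3z) + √10) → 3/(2√10) = 3*√(10)/20.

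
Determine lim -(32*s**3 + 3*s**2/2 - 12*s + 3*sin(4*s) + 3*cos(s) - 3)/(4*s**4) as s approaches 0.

Substitution gives 0/0; apply L'Hôpital's rule 4 times.
After differentiating numerator and denominator 4 times the quotient is (768*sin(4*s) + 3*cos(s))/(-96); at s = 0 this is -1/32.

-1/32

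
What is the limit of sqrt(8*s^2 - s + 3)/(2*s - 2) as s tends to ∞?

√(2)

For large |s|, √(8*s^2 - s + 3) ≈ √8·|s| and the denominator ≈ 2s.
Since s → +∞, |s| = s, giving √8/(2) = √(2).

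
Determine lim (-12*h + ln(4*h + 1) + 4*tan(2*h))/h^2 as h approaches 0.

Substitution gives 0/0 (the numerator vanishes to order 2).
Expand each term to order h^2: the coefficient of h^2 in 4·tan(2h) is 0 and in ln(1 + 4h) is -8.
Lower-order terms cancel with the polynomial part, so the numerator is (-8)·h^2 + o(h^2), and the limit is (-8)/(1) = -8.

-8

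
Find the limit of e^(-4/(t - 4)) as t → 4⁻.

As t → 4⁻, -4/(t - 4) → +∞, so e^(-4/(t - 4)) → ∞.

∞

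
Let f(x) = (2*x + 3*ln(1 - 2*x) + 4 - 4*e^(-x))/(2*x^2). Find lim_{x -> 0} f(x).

Substitution gives 0/0; apply L'Hôpital's rule 2 times.
After differentiating numerator and denominator 2 times the quotient is (-4*e^(-x) - 12/(2*x - 1)^2)/(4); at x = 0 this is -4.

-4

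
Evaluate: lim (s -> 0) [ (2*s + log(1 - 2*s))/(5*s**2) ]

-2/5

Direct substitution gives 0/0.
Apply L'Hôpital: lim (2 - 2/(1 - 2*s))/(10*s), still 0/0.
After 2 applications of L'Hôpital's rule the quotient is (-4/(1 - 2*s)^2)/(10); substituting s = 0 gives -2/5.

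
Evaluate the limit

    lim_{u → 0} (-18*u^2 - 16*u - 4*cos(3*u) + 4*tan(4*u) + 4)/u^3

256/3

Substitution gives 0/0; apply L'Hôpital's rule 3 times.
After differentiating numerator and denominator 3 times the quotient is (-108*sin(3*u) + 1536*tan(4*u)^4 + 2048*tan(4*u)^2 + 512)/(6); at u = 0 this is 256/3.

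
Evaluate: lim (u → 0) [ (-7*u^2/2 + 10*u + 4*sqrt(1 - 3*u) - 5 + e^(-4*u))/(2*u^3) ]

-209/24

Substitution gives 0/0; apply L'Hôpital's rule 3 times.
After differentiating numerator and denominator 3 times the quotient is (-64*e^(-4*u) - 81/(2*(1 - 3*u)^(5/2)))/(12); at u = 0 this is -209/24.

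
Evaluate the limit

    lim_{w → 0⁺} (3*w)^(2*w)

1

Base → 0⁺ and exponent → 0⁺: a 0^0 form.
Take logs: 2w·ln(3w). This is 0·(−∞); rewriting as ln(3w)/(1/(2w)) and applying L'Hôpital gives 0.
Hence the limit is e^0 = 1.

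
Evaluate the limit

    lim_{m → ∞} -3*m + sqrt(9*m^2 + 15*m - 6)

5/2

An ∞ − ∞ form. Rationalising with the conjugate, the difference becomes (15m - 6) / (√(9*m^2 + 15*m - 6) + 3m).
For large m the denominator behaves like 2·3m, so the quotient tends to 15/6 = 5/2.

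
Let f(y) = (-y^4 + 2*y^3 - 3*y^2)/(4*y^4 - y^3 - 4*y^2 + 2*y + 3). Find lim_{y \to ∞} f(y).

Numerator and denominator both have degree 4.
Dividing every term by y^4, all lower-order terms vanish and the limit is the ratio of leading coefficients, -1/(4) = -1/4.

-1/4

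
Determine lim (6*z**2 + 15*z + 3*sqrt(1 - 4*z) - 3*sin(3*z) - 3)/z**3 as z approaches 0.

3/2

Substitution gives 0/0; apply L'Hôpital's rule 3 times.
After differentiating numerator and denominator 3 times the quotient is (81*cos(3*z) - 72/(1 - 4*z)^(5/2))/(6); at z = 0 this is 3/2.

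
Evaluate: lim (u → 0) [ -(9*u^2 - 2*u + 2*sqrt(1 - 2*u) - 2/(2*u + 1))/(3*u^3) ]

Substitution gives 0/0; apply L'Hôpital's rule 3 times.
After differentiating numerator and denominator 3 times the quotient is (96/(2*u + 1)^4 - 6/(1 - 2*u)^(5/2))/(-18); at u = 0 this is -5.

-5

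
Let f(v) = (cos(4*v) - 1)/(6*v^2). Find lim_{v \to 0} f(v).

Direct substitution gives 0/0.
Apply L'Hôpital: lim (-4*sin(4*v))/(12*v), still 0/0.
After 2 applications of L'Hôpital's rule the quotient is (-16*cos(4*v))/(12); substituting v = 0 gives -4/3.

-4/3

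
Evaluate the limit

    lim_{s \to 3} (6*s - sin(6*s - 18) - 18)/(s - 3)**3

36

Direct substitution gives 0/0.
Apply L'Hôpital: lim (6 - 6*cos(6*s - 18))/(3*(s - 3)^2), still 0/0.
Apply L'Hôpital: lim (36*sin(6*s - 18))/(6*s - 18), still 0/0.
After 3 applications of L'Hôpital's rule the quotient is (216*cos(6*s - 18))/(6); substituting s = 3 gives 36.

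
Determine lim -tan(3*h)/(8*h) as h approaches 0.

-3/8

Substitution gives 0/0.
Since tan(u)/u → 1 as u → 0, tan(3h)/(3h) → 1 and the limit is 3/(-8) = -3/8.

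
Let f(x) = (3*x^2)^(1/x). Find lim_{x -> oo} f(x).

Base → ∞ and exponent → 0: an ∞^0 form.
Take logs: (1/x)·ln(3·x^2) = (ln 3 + 2·ln x)/x → 0.
So the limit is e^0 = 1.

1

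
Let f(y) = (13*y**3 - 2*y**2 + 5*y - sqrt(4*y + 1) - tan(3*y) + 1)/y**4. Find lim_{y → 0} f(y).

10

Substitution gives 0/0 (the numerator vanishes to order 4).
Expand each term to order y^4: the coefficient of y^4 in −√(1 + 4y) is 10 and in −tan(3y) is 0.
Lower-order terms cancel with the polynomial part, so the numerator is (10)·y^4 + o(y^4), and the limit is (10)/(1) = 10.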